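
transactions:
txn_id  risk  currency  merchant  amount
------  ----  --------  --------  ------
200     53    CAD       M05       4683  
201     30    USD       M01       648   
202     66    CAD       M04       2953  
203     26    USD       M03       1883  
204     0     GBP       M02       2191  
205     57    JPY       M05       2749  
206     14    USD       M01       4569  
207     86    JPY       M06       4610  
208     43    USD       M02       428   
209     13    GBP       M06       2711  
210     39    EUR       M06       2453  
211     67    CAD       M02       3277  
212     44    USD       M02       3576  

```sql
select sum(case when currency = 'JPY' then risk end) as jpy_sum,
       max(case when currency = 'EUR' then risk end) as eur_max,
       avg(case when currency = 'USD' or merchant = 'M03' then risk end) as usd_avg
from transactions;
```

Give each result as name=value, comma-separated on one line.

[jpy_sum: currency = 'JPY']
txn_id=200: ✗
txn_id=201: ✗
txn_id=202: ✗
txn_id=203: ✗
txn_id=204: ✗
txn_id=205: ✓ → 57
txn_id=206: ✗
txn_id=207: ✓ → 86
txn_id=208: ✗
txn_id=209: ✗
txn_id=210: ✗
txn_id=211: ✗
txn_id=212: ✗
jpy_sum = 57 + 86 = 143
—
[eur_max: currency = 'EUR']
txn_id=200: ✗
txn_id=201: ✗
txn_id=202: ✗
txn_id=203: ✗
txn_id=204: ✗
txn_id=205: ✗
txn_id=206: ✗
txn_id=207: ✗
txn_id=208: ✗
txn_id=209: ✗
txn_id=210: ✓ → 39
txn_id=211: ✗
txn_id=212: ✗
eur_max = MAX(39) = 39
—
[usd_avg: currency = 'USD' or merchant = 'M03']
txn_id=200: ✗
txn_id=201: ✓ → 30
txn_id=202: ✗
txn_id=203: ✓ → 26
txn_id=204: ✗
txn_id=205: ✗
txn_id=206: ✓ → 14
txn_id=207: ✗
txn_id=208: ✓ → 43
txn_id=209: ✗
txn_id=210: ✗
txn_id=211: ✗
txn_id=212: ✓ → 44
usd_avg = (30 + 26 + 14 + 43 + 44) / 5 = 31.4

jpy_sum=143, eur_max=39, usd_avg=31.4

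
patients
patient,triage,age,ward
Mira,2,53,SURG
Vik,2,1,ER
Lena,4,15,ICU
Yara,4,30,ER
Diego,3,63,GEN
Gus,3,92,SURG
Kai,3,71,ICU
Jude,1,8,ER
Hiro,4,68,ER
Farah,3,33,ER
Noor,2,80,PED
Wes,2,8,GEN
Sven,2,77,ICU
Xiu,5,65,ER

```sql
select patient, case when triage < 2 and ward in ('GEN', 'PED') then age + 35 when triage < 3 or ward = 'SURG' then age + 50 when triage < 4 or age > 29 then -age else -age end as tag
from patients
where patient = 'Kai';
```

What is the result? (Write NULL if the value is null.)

-71

patient = Kai: triage=3, age=71, ward=ICU.
triage < 2 and ward in ('GEN', 'PED') → false
triage < 3 or ward = 'SURG' → false
triage < 4 or age > 29 → true → -71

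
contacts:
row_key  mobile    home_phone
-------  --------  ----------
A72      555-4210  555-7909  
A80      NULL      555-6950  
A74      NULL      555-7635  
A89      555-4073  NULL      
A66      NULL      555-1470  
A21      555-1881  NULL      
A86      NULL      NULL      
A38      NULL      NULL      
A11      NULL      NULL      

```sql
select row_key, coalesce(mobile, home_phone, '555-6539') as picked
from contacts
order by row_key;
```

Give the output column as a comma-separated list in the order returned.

row_key=A11: mobile=NULL, home_phone=NULL, → literal 555-6539 → 555-6539
row_key=A21: mobile=555-1881 → 555-1881
row_key=A38: mobile=NULL, home_phone=NULL, → literal 555-6539 → 555-6539
row_key=A66: mobile=NULL, home_phone=555-1470 → 555-1470
row_key=A72: mobile=555-4210 → 555-4210
row_key=A74: mobile=NULL, home_phone=555-7635 → 555-7635
row_key=A80: mobile=NULL, home_phone=555-6950 → 555-6950
row_key=A86: mobile=NULL, home_phone=NULL, → literal 555-6539 → 555-6539
row_key=A89: mobile=555-4073 → 555-4073

555-6539, 555-1881, 555-6539, 555-1470, 555-4210, 555-7635, 555-6950, 555-6539, 555-4073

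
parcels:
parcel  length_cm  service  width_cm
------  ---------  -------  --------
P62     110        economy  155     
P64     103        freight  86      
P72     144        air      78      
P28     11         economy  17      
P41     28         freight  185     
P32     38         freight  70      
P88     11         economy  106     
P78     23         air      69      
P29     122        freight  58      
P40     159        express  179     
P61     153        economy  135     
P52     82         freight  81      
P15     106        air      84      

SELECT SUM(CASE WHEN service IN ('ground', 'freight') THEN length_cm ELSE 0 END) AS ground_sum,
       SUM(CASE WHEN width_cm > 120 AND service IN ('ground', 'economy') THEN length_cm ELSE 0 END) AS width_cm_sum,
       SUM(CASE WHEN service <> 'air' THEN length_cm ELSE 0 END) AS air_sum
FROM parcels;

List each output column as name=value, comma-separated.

ground_sum=373, width_cm_sum=263, air_sum=817

[ground_sum: service IN ('ground', 'freight')]
parcel=P62: ✗
parcel=P64: ✓ → 103
parcel=P72: ✗
parcel=P28: ✗
parcel=P41: ✓ → 28
parcel=P32: ✓ → 38
parcel=P88: ✗
parcel=P78: ✗
parcel=P29: ✓ → 122
parcel=P40: ✗
parcel=P61: ✗
parcel=P52: ✓ → 82
parcel=P15: ✗
ground_sum = 103 + 28 + 38 + 122 + 82 = 373
—
[width_cm_sum: width_cm > 120 AND service IN ('ground', 'economy')]
parcel=P62: ✓ → 110
parcel=P64: ✗
parcel=P72: ✗
parcel=P28: ✗
parcel=P41: ✗
parcel=P32: ✗
parcel=P88: ✗
parcel=P78: ✗
parcel=P29: ✗
parcel=P40: ✗
parcel=P61: ✓ → 153
parcel=P52: ✗
parcel=P15: ✗
width_cm_sum = 110 + 153 = 263
—
[air_sum: service <> 'air']
parcel=P62: ✓ → 110
parcel=P64: ✓ → 103
parcel=P72: ✗
parcel=P28: ✓ → 11
parcel=P41: ✓ → 28
parcel=P32: ✓ → 38
parcel=P88: ✓ → 11
parcel=P78: ✗
parcel=P29: ✓ → 122
parcel=P40: ✓ → 159
parcel=P61: ✓ → 153
parcel=P52: ✓ → 82
parcel=P15: ✗
air_sum = 110 + 103 + 11 + 28 + 38 + 11 + 122 + 159 + 153 + 82 = 817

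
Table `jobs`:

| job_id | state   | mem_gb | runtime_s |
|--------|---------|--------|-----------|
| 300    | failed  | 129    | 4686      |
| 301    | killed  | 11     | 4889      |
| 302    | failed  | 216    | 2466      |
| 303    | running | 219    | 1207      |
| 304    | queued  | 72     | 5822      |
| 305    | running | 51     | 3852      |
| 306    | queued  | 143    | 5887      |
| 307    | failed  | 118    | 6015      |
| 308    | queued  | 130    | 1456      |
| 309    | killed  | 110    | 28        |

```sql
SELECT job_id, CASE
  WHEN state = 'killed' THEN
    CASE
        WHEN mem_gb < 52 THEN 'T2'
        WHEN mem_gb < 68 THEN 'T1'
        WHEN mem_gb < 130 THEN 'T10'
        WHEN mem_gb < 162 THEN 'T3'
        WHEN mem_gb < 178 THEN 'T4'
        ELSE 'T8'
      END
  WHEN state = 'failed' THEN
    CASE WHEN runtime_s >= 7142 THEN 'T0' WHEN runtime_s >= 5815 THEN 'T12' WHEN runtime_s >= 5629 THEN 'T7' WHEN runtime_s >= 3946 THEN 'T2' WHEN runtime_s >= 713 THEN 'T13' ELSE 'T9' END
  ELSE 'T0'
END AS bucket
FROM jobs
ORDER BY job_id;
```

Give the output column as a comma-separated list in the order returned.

job_id=300: state='failed' → inner[runtime_s >= 3946] → T2
job_id=301: state='killed' → inner[mem_gb < 52] → T2
job_id=302: state='failed' → inner[runtime_s >= 713] → T13
job_id=303: state='running' → outer ELSE → T0
job_id=304: state='queued' → outer ELSE → T0
job_id=305: state='running' → outer ELSE → T0
job_id=306: state='queued' → outer ELSE → T0
job_id=307: state='failed' → inner[runtime_s >= 5815] → T12
job_id=308: state='queued' → outer ELSE → T0
job_id=309: state='killed' → inner[mem_gb < 130] → T10

T2, T2, T13, T0, T0, T0, T0, T12, T0, T10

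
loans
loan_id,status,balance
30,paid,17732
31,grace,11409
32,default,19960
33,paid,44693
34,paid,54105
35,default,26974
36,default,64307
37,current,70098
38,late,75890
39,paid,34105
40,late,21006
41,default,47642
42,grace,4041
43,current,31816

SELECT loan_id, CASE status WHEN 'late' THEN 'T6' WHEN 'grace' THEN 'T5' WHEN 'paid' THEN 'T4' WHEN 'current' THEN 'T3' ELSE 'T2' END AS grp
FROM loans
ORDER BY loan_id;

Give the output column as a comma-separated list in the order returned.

loan_id=30: status='paid' → T4
loan_id=31: status='grace' → T5
loan_id=32: ELSE → T2
loan_id=33: status='paid' → T4
loan_id=34: status='paid' → T4
loan_id=35: ELSE → T2
loan_id=36: ELSE → T2
loan_id=37: status='current' → T3
loan_id=38: status='late' → T6
loan_id=39: status='paid' → T4
loan_id=40: status='late' → T6
loan_id=41: ELSE → T2
loan_id=42: status='grace' → T5
loan_id=43: status='current' → T3

T4, T5, T2, T4, T4, T2, T2, T3, T6, T4, T6, T2, T5, T3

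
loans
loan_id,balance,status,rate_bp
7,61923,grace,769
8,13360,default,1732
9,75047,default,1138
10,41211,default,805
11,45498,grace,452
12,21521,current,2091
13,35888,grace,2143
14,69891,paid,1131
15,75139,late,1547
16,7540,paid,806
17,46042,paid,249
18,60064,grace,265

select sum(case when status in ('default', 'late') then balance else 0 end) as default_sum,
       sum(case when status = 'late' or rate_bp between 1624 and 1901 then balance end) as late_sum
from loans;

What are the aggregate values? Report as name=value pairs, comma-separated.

[default_sum: status in ('default', 'late')]
loan_id=7: ✗
loan_id=8: ✓ → 13360
loan_id=9: ✓ → 75047
loan_id=10: ✓ → 41211
loan_id=11: ✗
loan_id=12: ✗
loan_id=13: ✗
loan_id=14: ✗
loan_id=15: ✓ → 75139
loan_id=16: ✗
loan_id=17: ✗
loan_id=18: ✗
default_sum = 13360 + 75047 + 41211 + 75139 = 204757
—
[late_sum: status = 'late' or rate_bp between 1624 and 1901]
loan_id=7: ✗
loan_id=8: ✓ → 13360
loan_id=9: ✗
loan_id=10: ✗
loan_id=11: ✗
loan_id=12: ✗
loan_id=13: ✗
loan_id=14: ✗
loan_id=15: ✓ → 75139
loan_id=16: ✗
loan_id=17: ✗
loan_id=18: ✗
late_sum = 13360 + 75139 = 88499

default_sum=204757, late_sum=88499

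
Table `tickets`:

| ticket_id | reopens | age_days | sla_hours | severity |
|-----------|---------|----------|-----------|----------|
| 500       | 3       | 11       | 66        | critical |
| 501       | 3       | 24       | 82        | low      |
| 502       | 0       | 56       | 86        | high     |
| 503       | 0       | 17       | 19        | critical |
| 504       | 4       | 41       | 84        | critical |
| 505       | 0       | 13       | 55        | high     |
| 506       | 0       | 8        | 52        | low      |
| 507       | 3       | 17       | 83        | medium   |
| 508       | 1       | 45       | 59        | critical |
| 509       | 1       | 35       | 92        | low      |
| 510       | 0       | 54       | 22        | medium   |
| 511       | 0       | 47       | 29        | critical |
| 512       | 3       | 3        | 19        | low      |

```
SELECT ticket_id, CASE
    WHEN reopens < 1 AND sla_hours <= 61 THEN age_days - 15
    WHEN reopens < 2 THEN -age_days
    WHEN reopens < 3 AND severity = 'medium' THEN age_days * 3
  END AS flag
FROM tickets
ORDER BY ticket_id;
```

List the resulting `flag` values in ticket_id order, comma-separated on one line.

NULL, NULL, -56, 2, NULL, -2, -7, NULL, -45, -35, 39, 32, NULL

ticket_id=500: (no match → NULL) → NULL
ticket_id=501: (no match → NULL) → NULL
ticket_id=502: reopens < 2 → -56
ticket_id=503: reopens < 1 AND sla_hours <= 61 → 2
ticket_id=504: (no match → NULL) → NULL
ticket_id=505: reopens < 1 AND sla_hours <= 61 → -2
ticket_id=506: reopens < 1 AND sla_hours <= 61 → -7
ticket_id=507: (no match → NULL) → NULL
ticket_id=508: reopens < 2 → -45
ticket_id=509: reopens < 2 → -35
ticket_id=510: reopens < 1 AND sla_hours <= 61 → 39
ticket_id=511: reopens < 1 AND sla_hours <= 61 → 32
ticket_id=512: (no match → NULL) → NULL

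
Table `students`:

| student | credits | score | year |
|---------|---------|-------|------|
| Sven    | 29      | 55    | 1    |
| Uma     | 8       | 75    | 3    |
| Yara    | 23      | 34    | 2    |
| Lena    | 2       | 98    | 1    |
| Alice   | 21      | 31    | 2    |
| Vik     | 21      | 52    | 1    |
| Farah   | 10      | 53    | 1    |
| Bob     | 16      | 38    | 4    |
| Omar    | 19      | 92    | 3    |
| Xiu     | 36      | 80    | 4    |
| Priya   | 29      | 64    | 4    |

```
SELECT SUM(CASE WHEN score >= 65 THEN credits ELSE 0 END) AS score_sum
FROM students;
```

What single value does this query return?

65

student=Sven: ✗
student=Uma: ✓ → 8
student=Yara: ✗
student=Lena: ✓ → 2
student=Alice: ✗
student=Vik: ✗
student=Farah: ✗
student=Bob: ✗
student=Omar: ✓ → 19
student=Xiu: ✓ → 36
student=Priya: ✗
score_sum = 8 + 2 + 19 + 36 = 65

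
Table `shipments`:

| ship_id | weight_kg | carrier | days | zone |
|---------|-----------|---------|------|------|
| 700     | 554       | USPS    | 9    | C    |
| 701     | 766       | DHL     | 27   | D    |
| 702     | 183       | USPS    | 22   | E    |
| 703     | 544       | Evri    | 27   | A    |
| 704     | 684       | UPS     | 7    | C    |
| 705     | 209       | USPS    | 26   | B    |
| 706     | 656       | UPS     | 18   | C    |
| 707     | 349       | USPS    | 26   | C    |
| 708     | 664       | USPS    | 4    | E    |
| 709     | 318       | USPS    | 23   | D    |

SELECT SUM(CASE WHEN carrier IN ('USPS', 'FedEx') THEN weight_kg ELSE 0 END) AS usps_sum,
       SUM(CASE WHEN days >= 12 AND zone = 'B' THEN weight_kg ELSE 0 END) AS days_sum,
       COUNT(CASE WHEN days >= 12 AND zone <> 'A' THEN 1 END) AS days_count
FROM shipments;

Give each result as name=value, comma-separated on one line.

[usps_sum: carrier IN ('USPS', 'FedEx')]
ship_id=700: ✓ → 554
ship_id=701: ✗
ship_id=702: ✓ → 183
ship_id=703: ✗
ship_id=704: ✗
ship_id=705: ✓ → 209
ship_id=706: ✗
ship_id=707: ✓ → 349
ship_id=708: ✓ → 664
ship_id=709: ✓ → 318
usps_sum = 554 + 183 + 209 + 349 + 664 + 318 = 2277
—
[days_sum: days >= 12 AND zone = 'B']
ship_id=700: ✗
ship_id=701: ✗
ship_id=702: ✗
ship_id=703: ✗
ship_id=704: ✗
ship_id=705: ✓ → 209
ship_id=706: ✗
ship_id=707: ✗
ship_id=708: ✗
ship_id=709: ✗
days_sum = 209
—
[days_count: days >= 12 AND zone <> 'A']
ship_id=700: ✗
ship_id=701: ✓ → 1
ship_id=702: ✓ → 1
ship_id=703: ✗
ship_id=704: ✗
ship_id=705: ✓ → 1
ship_id=706: ✓ → 1
ship_id=707: ✓ → 1
ship_id=708: ✗
ship_id=709: ✓ → 1
days_count = COUNT(1, 1, 1, 1, 1, 1) = 6

usps_sum=2277, days_sum=209, days_count=6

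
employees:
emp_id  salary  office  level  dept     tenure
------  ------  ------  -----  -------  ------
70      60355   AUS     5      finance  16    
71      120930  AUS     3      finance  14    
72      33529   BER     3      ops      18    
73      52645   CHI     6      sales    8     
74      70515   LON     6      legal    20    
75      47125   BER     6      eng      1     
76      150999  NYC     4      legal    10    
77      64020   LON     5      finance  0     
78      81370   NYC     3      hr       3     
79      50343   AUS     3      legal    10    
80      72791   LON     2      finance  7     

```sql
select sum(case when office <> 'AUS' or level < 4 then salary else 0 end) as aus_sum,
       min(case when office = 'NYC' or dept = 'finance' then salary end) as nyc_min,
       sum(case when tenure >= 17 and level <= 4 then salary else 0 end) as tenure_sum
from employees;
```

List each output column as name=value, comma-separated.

aus_sum=744267, nyc_min=60355, tenure_sum=33529

[aus_sum: office <> 'AUS' or level < 4]
emp_id=70: ✗
emp_id=71: ✓ → 120930
emp_id=72: ✓ → 33529
emp_id=73: ✓ → 52645
emp_id=74: ✓ → 70515
emp_id=75: ✓ → 47125
emp_id=76: ✓ → 150999
emp_id=77: ✓ → 64020
emp_id=78: ✓ → 81370
emp_id=79: ✓ → 50343
emp_id=80: ✓ → 72791
aus_sum = 120930 + 33529 + 52645 + 70515 + 47125 + 150999 + 64020 + 81370 + 50343 + 72791 = 744267
—
[nyc_min: office = 'NYC' or dept = 'finance']
emp_id=70: ✓ → 60355
emp_id=71: ✓ → 120930
emp_id=72: ✗
emp_id=73: ✗
emp_id=74: ✗
emp_id=75: ✗
emp_id=76: ✓ → 150999
emp_id=77: ✓ → 64020
emp_id=78: ✓ → 81370
emp_id=79: ✗
emp_id=80: ✓ → 72791
nyc_min = MIN(60355, 120930, 150999, 64020, 81370, 72791) = 60355
—
[tenure_sum: tenure >= 17 and level <= 4]
emp_id=70: ✗
emp_id=71: ✗
emp_id=72: ✓ → 33529
emp_id=73: ✗
emp_id=74: ✗
emp_id=75: ✗
emp_id=76: ✗
emp_id=77: ✗
emp_id=78: ✗
emp_id=79: ✗
emp_id=80: ✗
tenure_sum = 33529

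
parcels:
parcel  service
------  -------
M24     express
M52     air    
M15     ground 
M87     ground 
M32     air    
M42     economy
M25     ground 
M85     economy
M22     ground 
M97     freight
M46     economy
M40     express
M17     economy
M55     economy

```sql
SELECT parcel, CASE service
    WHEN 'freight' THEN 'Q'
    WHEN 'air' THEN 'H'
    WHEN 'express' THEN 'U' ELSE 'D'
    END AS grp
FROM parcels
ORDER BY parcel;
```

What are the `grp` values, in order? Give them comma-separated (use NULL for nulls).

parcel=M15: ELSE → D
parcel=M17: ELSE → D
parcel=M22: ELSE → D
parcel=M24: service='express' → U
parcel=M25: ELSE → D
parcel=M32: service='air' → H
parcel=M40: service='express' → U
parcel=M42: ELSE → D
parcel=M46: ELSE → D
parcel=M52: service='air' → H
parcel=M55: ELSE → D
parcel=M85: ELSE → D
parcel=M87: ELSE → D
parcel=M97: service='freight' → Q

D, D, D, U, D, H, U, D, D, H, D, D, D, Q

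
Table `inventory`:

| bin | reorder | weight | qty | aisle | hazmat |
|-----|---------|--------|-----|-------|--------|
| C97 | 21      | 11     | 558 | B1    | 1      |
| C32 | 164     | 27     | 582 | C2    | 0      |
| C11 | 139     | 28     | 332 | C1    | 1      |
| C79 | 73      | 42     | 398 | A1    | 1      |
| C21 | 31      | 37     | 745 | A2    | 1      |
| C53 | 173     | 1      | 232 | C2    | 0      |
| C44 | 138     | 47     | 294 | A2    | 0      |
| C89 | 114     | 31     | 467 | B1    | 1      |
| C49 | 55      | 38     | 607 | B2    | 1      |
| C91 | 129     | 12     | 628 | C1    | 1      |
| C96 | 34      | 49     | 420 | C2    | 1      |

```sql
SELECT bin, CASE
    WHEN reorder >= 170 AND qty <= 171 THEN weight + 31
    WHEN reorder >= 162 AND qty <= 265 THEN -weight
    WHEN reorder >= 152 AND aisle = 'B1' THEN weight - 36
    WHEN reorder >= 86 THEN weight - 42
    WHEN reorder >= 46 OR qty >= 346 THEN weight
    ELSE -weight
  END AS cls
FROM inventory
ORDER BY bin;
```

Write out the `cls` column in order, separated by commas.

bin=C11: reorder >= 86 → -14
bin=C21: reorder >= 46 OR qty >= 346 → 37
bin=C32: reorder >= 86 → -15
bin=C44: reorder >= 86 → 5
bin=C49: reorder >= 46 OR qty >= 346 → 38
bin=C53: reorder >= 162 AND qty <= 265 → -1
bin=C79: reorder >= 46 OR qty >= 346 → 42
bin=C89: reorder >= 86 → -11
bin=C91: reorder >= 86 → -30
bin=C96: reorder >= 46 OR qty >= 346 → 49
bin=C97: reorder >= 46 OR qty >= 346 → 11

-14, 37, -15, 5, 38, -1, 42, -11, -30, 49, 11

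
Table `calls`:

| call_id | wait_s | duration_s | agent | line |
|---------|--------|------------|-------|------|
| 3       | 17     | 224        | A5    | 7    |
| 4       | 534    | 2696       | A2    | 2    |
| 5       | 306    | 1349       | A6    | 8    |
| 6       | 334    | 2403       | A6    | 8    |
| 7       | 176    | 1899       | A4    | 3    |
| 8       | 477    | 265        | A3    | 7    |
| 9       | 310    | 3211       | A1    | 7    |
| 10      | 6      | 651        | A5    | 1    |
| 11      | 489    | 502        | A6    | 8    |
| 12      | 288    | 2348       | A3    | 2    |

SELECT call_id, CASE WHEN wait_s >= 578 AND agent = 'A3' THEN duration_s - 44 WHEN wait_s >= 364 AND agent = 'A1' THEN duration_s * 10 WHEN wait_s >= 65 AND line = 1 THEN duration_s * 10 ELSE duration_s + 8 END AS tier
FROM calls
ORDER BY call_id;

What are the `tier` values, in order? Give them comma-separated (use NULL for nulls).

232, 2704, 1357, 2411, 1907, 273, 3219, 659, 510, 2356

call_id=3: ELSE → 232
call_id=4: ELSE → 2704
call_id=5: ELSE → 1357
call_id=6: ELSE → 2411
call_id=7: ELSE → 1907
call_id=8: ELSE → 273
call_id=9: ELSE → 3219
call_id=10: ELSE → 659
call_id=11: ELSE → 510
call_id=12: ELSE → 2356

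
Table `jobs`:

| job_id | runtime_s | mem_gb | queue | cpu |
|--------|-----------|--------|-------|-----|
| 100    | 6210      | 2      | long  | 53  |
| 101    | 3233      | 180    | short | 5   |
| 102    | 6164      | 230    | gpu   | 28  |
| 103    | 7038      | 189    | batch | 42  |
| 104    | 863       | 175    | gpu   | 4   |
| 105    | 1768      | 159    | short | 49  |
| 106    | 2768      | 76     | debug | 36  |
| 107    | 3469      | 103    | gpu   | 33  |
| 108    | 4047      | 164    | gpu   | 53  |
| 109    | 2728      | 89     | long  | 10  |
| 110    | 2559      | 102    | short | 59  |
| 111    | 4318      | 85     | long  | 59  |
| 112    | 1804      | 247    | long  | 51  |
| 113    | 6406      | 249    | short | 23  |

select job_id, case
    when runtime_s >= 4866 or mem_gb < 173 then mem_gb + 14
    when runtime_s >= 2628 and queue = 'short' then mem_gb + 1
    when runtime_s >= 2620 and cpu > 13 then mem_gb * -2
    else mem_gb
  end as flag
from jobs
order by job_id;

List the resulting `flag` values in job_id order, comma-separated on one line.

job_id=100: runtime_s >= 4866 or mem_gb < 173 → 16
job_id=101: runtime_s >= 2628 and queue = 'short' → 181
job_id=102: runtime_s >= 4866 or mem_gb < 173 → 244
job_id=103: runtime_s >= 4866 or mem_gb < 173 → 203
job_id=104: ELSE → 175
job_id=105: runtime_s >= 4866 or mem_gb < 173 → 173
job_id=106: runtime_s >= 4866 or mem_gb < 173 → 90
job_id=107: runtime_s >= 4866 or mem_gb < 173 → 117
job_id=108: runtime_s >= 4866 or mem_gb < 173 → 178
job_id=109: runtime_s >= 4866 or mem_gb < 173 → 103
job_id=110: runtime_s >= 4866 or mem_gb < 173 → 116
job_id=111: runtime_s >= 4866 or mem_gb < 173 → 99
job_id=112: ELSE → 247
job_id=113: runtime_s >= 4866 or mem_gb < 173 → 263

16, 181, 244, 203, 175, 173, 90, 117, 178, 103, 116, 99, 247, 263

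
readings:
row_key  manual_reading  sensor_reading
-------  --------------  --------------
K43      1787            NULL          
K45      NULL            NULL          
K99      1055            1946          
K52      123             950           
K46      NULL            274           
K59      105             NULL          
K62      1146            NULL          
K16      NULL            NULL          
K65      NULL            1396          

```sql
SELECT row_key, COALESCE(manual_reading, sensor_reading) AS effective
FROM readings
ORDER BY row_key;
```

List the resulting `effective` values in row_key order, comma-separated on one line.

NULL, 1787, NULL, 274, 123, 105, 1146, 1396, 1055

row_key=K16: manual_reading=NULL, sensor_reading=NULL (all NULL) → NULL
row_key=K43: manual_reading=1787 → 1787
row_key=K45: manual_reading=NULL, sensor_reading=NULL (all NULL) → NULL
row_key=K46: manual_reading=NULL, sensor_reading=274 → 274
row_key=K52: manual_reading=123 → 123
row_key=K59: manual_reading=105 → 105
row_key=K62: manual_reading=1146 → 1146
row_key=K65: manual_reading=NULL, sensor_reading=1396 → 1396
row_key=K99: manual_reading=1055 → 1055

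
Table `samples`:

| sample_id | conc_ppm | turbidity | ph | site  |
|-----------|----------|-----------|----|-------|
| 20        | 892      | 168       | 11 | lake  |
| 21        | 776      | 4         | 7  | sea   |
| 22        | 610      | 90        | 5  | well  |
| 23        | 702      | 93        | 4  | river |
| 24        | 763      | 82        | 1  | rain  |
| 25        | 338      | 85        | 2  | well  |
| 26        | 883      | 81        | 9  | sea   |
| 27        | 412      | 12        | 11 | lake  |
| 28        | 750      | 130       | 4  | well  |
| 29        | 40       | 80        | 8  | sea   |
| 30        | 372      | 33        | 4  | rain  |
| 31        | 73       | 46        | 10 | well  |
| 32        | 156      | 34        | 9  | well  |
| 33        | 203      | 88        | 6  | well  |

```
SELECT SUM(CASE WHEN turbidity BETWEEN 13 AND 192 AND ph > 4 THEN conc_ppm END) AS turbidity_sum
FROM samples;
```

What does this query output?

sample_id=20: ✓ → 892
sample_id=21: ✗
sample_id=22: ✓ → 610
sample_id=23: ✗
sample_id=24: ✗
sample_id=25: ✗
sample_id=26: ✓ → 883
sample_id=27: ✗
sample_id=28: ✗
sample_id=29: ✓ → 40
sample_id=30: ✗
sample_id=31: ✓ → 73
sample_id=32: ✓ → 156
sample_id=33: ✓ → 203
turbidity_sum = 892 + 610 + 883 + 40 + 73 + 156 + 203 = 2857

2857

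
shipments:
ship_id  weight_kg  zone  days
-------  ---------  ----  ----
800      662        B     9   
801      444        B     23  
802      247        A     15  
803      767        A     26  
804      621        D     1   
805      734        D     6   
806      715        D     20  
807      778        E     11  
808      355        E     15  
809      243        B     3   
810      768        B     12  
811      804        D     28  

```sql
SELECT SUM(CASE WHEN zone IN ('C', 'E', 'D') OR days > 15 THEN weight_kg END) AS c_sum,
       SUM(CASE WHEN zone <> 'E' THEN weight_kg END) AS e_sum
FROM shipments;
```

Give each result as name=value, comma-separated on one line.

[c_sum: zone IN ('C', 'E', 'D') OR days > 15]
ship_id=800: ✗
ship_id=801: ✓ → 444
ship_id=802: ✗
ship_id=803: ✓ → 767
ship_id=804: ✓ → 621
ship_id=805: ✓ → 734
ship_id=806: ✓ → 715
ship_id=807: ✓ → 778
ship_id=808: ✓ → 355
ship_id=809: ✗
ship_id=810: ✗
ship_id=811: ✓ → 804
c_sum = 444 + 767 + 621 + 734 + 715 + 778 + 355 + 804 = 5218
—
[e_sum: zone <> 'E']
ship_id=800: ✓ → 662
ship_id=801: ✓ → 444
ship_id=802: ✓ → 247
ship_id=803: ✓ → 767
ship_id=804: ✓ → 621
ship_id=805: ✓ → 734
ship_id=806: ✓ → 715
ship_id=807: ✗
ship_id=808: ✗
ship_id=809: ✓ → 243
ship_id=810: ✓ → 768
ship_id=811: ✓ → 804
e_sum = 662 + 444 + 247 + 767 + 621 + 734 + 715 + 243 + 768 + 804 = 6005

c_sum=5218, e_sum=6005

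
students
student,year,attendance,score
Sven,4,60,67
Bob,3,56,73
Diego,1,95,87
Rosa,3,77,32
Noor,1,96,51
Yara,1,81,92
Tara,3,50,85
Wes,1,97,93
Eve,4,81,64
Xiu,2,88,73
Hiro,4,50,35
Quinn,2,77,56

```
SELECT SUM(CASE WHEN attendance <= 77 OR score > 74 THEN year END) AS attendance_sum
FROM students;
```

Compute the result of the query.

student=Sven: ✓ → 4
student=Bob: ✓ → 3
student=Diego: ✓ → 1
student=Rosa: ✓ → 3
student=Noor: ✗
student=Yara: ✓ → 1
student=Tara: ✓ → 3
student=Wes: ✓ → 1
student=Eve: ✗
student=Xiu: ✗
student=Hiro: ✓ → 4
student=Quinn: ✓ → 2
attendance_sum = 4 + 3 + 1 + 3 + 1 + 3 + 1 + 4 + 2 = 22

22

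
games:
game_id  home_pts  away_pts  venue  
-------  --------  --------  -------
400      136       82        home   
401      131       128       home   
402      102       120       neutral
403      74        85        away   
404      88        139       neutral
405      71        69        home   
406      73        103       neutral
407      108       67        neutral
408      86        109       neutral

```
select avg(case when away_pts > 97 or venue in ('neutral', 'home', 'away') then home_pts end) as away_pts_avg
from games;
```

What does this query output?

game_id=400: ✓ → 136
game_id=401: ✓ → 131
game_id=402: ✓ → 102
game_id=403: ✓ → 74
game_id=404: ✓ → 88
game_id=405: ✓ → 71
game_id=406: ✓ → 73
game_id=407: ✓ → 108
game_id=408: ✓ → 86
away_pts_avg = (136 + 131 + 102 + 74 + 88 + 71 + 73 + 108 + 86) / 9 = 96.5555555556

96.5555555556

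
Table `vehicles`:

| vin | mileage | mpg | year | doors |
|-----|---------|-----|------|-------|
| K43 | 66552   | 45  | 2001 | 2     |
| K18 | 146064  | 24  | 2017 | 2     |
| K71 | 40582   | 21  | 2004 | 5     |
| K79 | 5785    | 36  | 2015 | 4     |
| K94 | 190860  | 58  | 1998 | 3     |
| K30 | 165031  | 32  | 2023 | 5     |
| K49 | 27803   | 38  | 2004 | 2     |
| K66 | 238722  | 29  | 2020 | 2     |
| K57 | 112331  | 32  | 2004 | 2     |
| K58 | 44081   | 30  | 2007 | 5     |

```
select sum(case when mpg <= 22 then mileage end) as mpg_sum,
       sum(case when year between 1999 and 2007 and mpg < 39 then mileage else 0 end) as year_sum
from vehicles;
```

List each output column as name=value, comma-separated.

mpg_sum=40582, year_sum=224797

[mpg_sum: mpg <= 22]
vin=K43: ✗
vin=K18: ✗
vin=K71: ✓ → 40582
vin=K79: ✗
vin=K94: ✗
vin=K30: ✗
vin=K49: ✗
vin=K66: ✗
vin=K57: ✗
vin=K58: ✗
mpg_sum = 40582
—
[year_sum: year between 1999 and 2007 and mpg < 39]
vin=K43: ✗
vin=K18: ✗
vin=K71: ✓ → 40582
vin=K79: ✗
vin=K94: ✗
vin=K30: ✗
vin=K49: ✓ → 27803
vin=K66: ✗
vin=K57: ✓ → 112331
vin=K58: ✓ → 44081
year_sum = 40582 + 27803 + 112331 + 44081 = 224797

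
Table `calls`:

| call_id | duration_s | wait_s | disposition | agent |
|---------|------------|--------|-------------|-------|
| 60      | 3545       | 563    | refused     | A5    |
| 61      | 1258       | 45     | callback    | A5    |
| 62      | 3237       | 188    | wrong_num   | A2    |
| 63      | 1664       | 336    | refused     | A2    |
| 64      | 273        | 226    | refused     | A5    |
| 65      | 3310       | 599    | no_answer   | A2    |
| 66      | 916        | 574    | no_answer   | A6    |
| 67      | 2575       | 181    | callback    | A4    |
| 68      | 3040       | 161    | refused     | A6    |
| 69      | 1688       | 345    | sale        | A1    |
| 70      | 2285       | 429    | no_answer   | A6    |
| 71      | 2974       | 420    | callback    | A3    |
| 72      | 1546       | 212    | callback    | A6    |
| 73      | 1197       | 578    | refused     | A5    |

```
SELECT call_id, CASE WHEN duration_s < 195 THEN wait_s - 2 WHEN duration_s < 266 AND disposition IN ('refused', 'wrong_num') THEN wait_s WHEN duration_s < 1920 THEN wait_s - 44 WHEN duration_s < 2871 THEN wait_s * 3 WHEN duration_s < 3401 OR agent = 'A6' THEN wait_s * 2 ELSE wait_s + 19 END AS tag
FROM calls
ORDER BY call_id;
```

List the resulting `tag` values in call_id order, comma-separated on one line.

call_id=60: ELSE → 582
call_id=61: duration_s < 1920 → 1
call_id=62: duration_s < 3401 OR agent = 'A6' → 376
call_id=63: duration_s < 1920 → 292
call_id=64: duration_s < 1920 → 182
call_id=65: duration_s < 3401 OR agent = 'A6' → 1198
call_id=66: duration_s < 1920 → 530
call_id=67: duration_s < 2871 → 543
call_id=68: duration_s < 3401 OR agent = 'A6' → 322
call_id=69: duration_s < 1920 → 301
call_id=70: duration_s < 2871 → 1287
call_id=71: duration_s < 3401 OR agent = 'A6' → 840
call_id=72: duration_s < 1920 → 168
call_id=73: duration_s < 1920 → 534

582, 1, 376, 292, 182, 1198, 530, 543, 322, 301, 1287, 840, 168, 534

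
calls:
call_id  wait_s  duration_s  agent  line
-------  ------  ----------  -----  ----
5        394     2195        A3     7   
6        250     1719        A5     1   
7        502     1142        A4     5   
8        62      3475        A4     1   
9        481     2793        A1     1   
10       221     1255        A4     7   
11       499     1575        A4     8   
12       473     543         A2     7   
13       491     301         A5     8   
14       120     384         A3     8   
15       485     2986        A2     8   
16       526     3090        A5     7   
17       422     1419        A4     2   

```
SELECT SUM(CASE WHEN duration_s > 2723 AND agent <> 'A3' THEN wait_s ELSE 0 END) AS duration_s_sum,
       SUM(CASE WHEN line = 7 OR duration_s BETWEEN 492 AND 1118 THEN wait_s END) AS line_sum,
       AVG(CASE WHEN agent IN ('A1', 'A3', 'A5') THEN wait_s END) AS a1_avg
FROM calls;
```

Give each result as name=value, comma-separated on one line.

duration_s_sum=1554, line_sum=1614, a1_avg=377

[duration_s_sum: duration_s > 2723 AND agent <> 'A3']
call_id=5: ✗
call_id=6: ✗
call_id=7: ✗
call_id=8: ✓ → 62
call_id=9: ✓ → 481
call_id=10: ✗
call_id=11: ✗
call_id=12: ✗
call_id=13: ✗
call_id=14: ✗
call_id=15: ✓ → 485
call_id=16: ✓ → 526
call_id=17: ✗
duration_s_sum = 62 + 481 + 485 + 526 = 1554
—
[line_sum: line = 7 OR duration_s BETWEEN 492 AND 1118]
call_id=5: ✓ → 394
call_id=6: ✗
call_id=7: ✗
call_id=8: ✗
call_id=9: ✗
call_id=10: ✓ → 221
call_id=11: ✗
call_id=12: ✓ → 473
call_id=13: ✗
call_id=14: ✗
call_id=15: ✗
call_id=16: ✓ → 526
call_id=17: ✗
line_sum = 394 + 221 + 473 + 526 = 1614
—
[a1_avg: agent IN ('A1', 'A3', 'A5')]
call_id=5: ✓ → 394
call_id=6: ✓ → 250
call_id=7: ✗
call_id=8: ✗
call_id=9: ✓ → 481
call_id=10: ✗
call_id=11: ✗
call_id=12: ✗
call_id=13: ✓ → 491
call_id=14: ✓ → 120
call_id=15: ✗
call_id=16: ✓ → 526
call_id=17: ✗
a1_avg = (394 + 250 + 481 + 491 + 120 + 526) / 6 = 377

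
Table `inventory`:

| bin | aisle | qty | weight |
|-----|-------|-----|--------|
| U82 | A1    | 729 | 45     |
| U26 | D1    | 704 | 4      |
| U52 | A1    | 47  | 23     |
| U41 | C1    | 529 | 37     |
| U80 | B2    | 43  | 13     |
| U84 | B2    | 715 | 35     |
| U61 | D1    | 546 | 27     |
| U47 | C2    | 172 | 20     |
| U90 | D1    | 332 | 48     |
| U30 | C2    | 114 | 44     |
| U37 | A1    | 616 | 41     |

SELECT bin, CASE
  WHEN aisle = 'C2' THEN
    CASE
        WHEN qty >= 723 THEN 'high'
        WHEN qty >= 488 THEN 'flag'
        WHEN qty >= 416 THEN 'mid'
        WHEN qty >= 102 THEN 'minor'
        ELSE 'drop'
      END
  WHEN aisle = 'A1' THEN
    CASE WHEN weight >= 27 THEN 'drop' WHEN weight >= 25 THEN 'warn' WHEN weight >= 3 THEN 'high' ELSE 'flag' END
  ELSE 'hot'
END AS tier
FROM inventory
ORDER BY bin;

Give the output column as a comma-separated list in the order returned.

bin=U26: aisle='D1' → outer ELSE → hot
bin=U30: aisle='C2' → inner[qty >= 102] → minor
bin=U37: aisle='A1' → inner[weight >= 27] → drop
bin=U41: aisle='C1' → outer ELSE → hot
bin=U47: aisle='C2' → inner[qty >= 102] → minor
bin=U52: aisle='A1' → inner[weight >= 3] → high
bin=U61: aisle='D1' → outer ELSE → hot
bin=U80: aisle='B2' → outer ELSE → hot
bin=U82: aisle='A1' → inner[weight >= 27] → drop
bin=U84: aisle='B2' → outer ELSE → hot
bin=U90: aisle='D1' → outer ELSE → hot

hot, minor, drop, hot, minor, high, hot, hot, drop, hot, hot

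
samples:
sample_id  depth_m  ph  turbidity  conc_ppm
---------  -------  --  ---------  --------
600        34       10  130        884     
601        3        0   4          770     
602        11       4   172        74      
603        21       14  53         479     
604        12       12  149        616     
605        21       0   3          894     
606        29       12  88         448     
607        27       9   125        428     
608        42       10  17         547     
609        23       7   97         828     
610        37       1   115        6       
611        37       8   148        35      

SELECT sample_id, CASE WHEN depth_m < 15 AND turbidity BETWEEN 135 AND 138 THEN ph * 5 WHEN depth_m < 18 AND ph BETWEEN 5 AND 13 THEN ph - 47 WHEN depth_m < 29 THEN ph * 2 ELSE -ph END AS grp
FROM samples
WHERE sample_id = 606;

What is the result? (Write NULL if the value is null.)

sample_id = 606: depth_m=29, ph=12, turbidity=88, conc_ppm=448.
depth_m < 15 AND turbidity BETWEEN 135 AND 138 → false
depth_m < 18 AND ph BETWEEN 5 AND 13 → false
depth_m < 29 → false
No prior WHEN matched → ELSE → -12

-12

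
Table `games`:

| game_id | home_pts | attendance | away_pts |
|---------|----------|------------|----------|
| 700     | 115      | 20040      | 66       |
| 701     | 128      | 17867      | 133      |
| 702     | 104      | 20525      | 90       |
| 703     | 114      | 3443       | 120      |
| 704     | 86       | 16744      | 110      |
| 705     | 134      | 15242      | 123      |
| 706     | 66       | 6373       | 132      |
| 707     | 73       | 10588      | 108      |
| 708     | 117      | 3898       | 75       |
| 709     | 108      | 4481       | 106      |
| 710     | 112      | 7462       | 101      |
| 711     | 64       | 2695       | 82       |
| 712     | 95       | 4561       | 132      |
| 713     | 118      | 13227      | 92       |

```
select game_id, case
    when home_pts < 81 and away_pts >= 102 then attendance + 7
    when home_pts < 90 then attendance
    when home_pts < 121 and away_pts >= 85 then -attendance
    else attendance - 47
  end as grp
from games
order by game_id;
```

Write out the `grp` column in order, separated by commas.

19993, 17820, -20525, -3443, 16744, 15195, 6380, 10595, 3851, -4481, -7462, 2695, -4561, -13227

game_id=700: ELSE → 19993
game_id=701: ELSE → 17820
game_id=702: home_pts < 121 and away_pts >= 85 → -20525
game_id=703: home_pts < 121 and away_pts >= 85 → -3443
game_id=704: home_pts < 90 → 16744
game_id=705: ELSE → 15195
game_id=706: home_pts < 81 and away_pts >= 102 → 6380
game_id=707: home_pts < 81 and away_pts >= 102 → 10595
game_id=708: ELSE → 3851
game_id=709: home_pts < 121 and away_pts >= 85 → -4481
game_id=710: home_pts < 121 and away_pts >= 85 → -7462
game_id=711: home_pts < 90 → 2695
game_id=712: home_pts < 121 and away_pts >= 85 → -4561
game_id=713: home_pts < 121 and away_pts >= 85 → -13227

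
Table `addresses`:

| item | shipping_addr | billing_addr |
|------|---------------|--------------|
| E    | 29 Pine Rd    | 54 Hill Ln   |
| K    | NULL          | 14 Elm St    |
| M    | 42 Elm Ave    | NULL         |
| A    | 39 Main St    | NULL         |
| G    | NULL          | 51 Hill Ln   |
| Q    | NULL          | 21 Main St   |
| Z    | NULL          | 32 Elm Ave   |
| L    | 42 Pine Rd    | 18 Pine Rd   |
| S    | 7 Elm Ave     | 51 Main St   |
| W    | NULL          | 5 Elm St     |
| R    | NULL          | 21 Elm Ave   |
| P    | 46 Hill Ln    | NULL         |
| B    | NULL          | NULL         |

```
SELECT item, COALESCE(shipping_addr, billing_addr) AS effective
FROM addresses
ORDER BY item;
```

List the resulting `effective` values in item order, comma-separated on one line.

item=A: shipping_addr=39 Main St → 39 Main St
item=B: shipping_addr=NULL, billing_addr=NULL (all NULL) → NULL
item=E: shipping_addr=29 Pine Rd → 29 Pine Rd
item=G: shipping_addr=NULL, billing_addr=51 Hill Ln → 51 Hill Ln
item=K: shipping_addr=NULL, billing_addr=14 Elm St → 14 Elm St
item=L: shipping_addr=42 Pine Rd → 42 Pine Rd
item=M: shipping_addr=42 Elm Ave → 42 Elm Ave
item=P: shipping_addr=46 Hill Ln → 46 Hill Ln
item=Q: shipping_addr=NULL, billing_addr=21 Main St → 21 Main St
item=R: shipping_addr=NULL, billing_addr=21 Elm Ave → 21 Elm Ave
item=S: shipping_addr=7 Elm Ave → 7 Elm Ave
item=W: shipping_addr=NULL, billing_addr=5 Elm St → 5 Elm St
item=Z: shipping_addr=NULL, billing_addr=32 Elm Ave → 32 Elm Ave

39 Main St, NULL, 29 Pine Rd, 51 Hill Ln, 14 Elm St, 42 Pine Rd, 42 Elm Ave, 46 Hill Ln, 21 Main St, 21 Elm Ave, 7 Elm Ave, 5 Elm St, 32 Elm Ave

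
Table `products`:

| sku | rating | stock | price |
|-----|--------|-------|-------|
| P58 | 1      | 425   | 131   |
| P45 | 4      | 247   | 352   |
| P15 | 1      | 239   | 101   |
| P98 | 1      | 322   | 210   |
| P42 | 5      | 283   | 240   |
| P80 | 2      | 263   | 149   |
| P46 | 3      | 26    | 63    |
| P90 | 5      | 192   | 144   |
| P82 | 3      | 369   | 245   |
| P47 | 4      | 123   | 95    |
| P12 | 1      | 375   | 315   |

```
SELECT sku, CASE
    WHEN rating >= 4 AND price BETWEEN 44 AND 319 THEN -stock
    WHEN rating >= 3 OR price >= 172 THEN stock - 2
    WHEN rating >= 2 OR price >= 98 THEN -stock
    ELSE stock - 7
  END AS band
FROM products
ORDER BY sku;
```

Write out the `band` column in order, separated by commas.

373, -239, -283, 245, 24, -123, -425, -263, 367, -192, 320

sku=P12: rating >= 3 OR price >= 172 → 373
sku=P15: rating >= 2 OR price >= 98 → -239
sku=P42: rating >= 4 AND price BETWEEN 44 AND 319 → -283
sku=P45: rating >= 3 OR price >= 172 → 245
sku=P46: rating >= 3 OR price >= 172 → 24
sku=P47: rating >= 4 AND price BETWEEN 44 AND 319 → -123
sku=P58: rating >= 2 OR price >= 98 → -425
sku=P80: rating >= 2 OR price >= 98 → -263
sku=P82: rating >= 3 OR price >= 172 → 367
sku=P90: rating >= 4 AND price BETWEEN 44 AND 319 → -192
sku=P98: rating >= 3 OR price >= 172 → 320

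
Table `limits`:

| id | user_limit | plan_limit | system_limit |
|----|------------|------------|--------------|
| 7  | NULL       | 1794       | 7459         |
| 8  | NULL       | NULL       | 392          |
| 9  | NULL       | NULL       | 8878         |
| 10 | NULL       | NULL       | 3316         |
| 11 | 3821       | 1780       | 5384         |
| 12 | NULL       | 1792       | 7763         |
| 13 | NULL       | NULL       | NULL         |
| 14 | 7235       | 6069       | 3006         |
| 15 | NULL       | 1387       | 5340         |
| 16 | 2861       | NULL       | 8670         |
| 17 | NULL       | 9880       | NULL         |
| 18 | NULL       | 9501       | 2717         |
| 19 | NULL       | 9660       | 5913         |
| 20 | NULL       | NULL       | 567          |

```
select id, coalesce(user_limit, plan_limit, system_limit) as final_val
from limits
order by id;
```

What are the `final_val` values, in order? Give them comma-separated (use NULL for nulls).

id=7: user_limit=NULL, plan_limit=1794 → 1794
id=8: user_limit=NULL, plan_limit=NULL, system_limit=392 → 392
id=9: user_limit=NULL, plan_limit=NULL, system_limit=8878 → 8878
id=10: user_limit=NULL, plan_limit=NULL, system_limit=3316 → 3316
id=11: user_limit=3821 → 3821
id=12: user_limit=NULL, plan_limit=1792 → 1792
id=13: user_limit=NULL, plan_limit=NULL, system_limit=NULL (all NULL) → NULL
id=14: user_limit=7235 → 7235
id=15: user_limit=NULL, plan_limit=1387 → 1387
id=16: user_limit=2861 → 2861
id=17: user_limit=NULL, plan_limit=9880 → 9880
id=18: user_limit=NULL, plan_limit=9501 → 9501
id=19: user_limit=NULL, plan_limit=9660 → 9660
id=20: user_limit=NULL, plan_limit=NULL, system_limit=567 → 567

1794, 392, 8878, 3316, 3821, 1792, NULL, 7235, 1387, 2861, 9880, 9501, 9660, 567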